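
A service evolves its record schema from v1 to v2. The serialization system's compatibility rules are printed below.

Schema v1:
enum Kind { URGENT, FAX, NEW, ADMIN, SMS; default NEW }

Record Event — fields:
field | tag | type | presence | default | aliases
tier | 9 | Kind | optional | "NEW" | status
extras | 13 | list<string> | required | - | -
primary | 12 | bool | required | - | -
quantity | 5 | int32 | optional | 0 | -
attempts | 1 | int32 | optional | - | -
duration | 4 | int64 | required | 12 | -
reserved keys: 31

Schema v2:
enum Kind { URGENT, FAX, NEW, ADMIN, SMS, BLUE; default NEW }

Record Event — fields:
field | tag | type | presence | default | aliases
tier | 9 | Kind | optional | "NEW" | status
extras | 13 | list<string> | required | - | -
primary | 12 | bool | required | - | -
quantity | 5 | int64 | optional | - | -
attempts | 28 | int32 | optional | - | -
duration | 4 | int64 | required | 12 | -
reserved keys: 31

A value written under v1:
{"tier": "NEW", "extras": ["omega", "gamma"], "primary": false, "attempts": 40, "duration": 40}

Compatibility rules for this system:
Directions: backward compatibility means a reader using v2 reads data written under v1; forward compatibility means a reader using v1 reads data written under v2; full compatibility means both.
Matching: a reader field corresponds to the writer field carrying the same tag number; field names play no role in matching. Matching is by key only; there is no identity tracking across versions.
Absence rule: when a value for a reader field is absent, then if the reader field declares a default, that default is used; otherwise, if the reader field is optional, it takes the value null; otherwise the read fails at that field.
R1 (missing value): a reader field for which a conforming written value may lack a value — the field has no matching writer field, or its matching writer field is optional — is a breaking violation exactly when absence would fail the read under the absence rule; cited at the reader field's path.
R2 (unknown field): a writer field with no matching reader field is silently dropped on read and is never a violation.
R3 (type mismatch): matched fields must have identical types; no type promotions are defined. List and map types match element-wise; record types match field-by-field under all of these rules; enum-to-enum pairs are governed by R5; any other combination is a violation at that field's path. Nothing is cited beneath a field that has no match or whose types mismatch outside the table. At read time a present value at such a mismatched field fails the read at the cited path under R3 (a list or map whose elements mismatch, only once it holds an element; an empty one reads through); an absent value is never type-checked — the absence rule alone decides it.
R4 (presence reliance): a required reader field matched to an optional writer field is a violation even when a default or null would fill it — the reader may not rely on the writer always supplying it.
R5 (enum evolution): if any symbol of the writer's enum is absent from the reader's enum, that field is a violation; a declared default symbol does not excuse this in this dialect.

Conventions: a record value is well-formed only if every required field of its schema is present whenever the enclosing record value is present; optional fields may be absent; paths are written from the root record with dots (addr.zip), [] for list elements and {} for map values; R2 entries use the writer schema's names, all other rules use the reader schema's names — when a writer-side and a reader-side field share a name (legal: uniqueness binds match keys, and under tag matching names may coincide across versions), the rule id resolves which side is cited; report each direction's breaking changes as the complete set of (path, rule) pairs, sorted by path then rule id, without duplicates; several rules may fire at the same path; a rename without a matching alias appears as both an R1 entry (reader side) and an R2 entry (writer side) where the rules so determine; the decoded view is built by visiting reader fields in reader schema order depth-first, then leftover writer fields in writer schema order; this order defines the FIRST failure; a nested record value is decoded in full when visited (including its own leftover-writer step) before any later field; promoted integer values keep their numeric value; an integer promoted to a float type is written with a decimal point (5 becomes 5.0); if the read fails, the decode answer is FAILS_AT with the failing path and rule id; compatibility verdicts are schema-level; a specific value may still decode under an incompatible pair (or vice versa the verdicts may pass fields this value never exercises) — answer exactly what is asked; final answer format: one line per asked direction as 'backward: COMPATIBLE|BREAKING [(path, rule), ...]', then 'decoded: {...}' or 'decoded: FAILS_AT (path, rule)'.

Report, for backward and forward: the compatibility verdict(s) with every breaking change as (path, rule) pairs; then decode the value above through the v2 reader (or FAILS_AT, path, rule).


backward: BREAKING [(quantity, R3)]; forward: BREAKING [(quantity, R3), (tier, R5)]; decoded: {"tier": "NEW", "extras": ["omega", "gamma"], "primary": false, "quantity": null, "attempts": null, "duration": 40}

arrows below run writer -> reader for Event
backward on Event — v2 reading data written by v1:
  Kind -> Kind, writer optional: tier aligns to tier
  list<string> -> list<string>, writer required: extras aligns to extras
  bool -> bool, writer required: primary aligns to primary
  int32 -> int64, writer optional: quantity aligns to quantity
  attempts: no writer-side match
  int64 -> int64, writer required: duration aligns to duration
  writer field attempts has no reader counterpart
  breaking: (quantity, R3)
  backward on Event therefore BREAKING (1)
forward on Event — v1 reading data written by v2:
  Kind -> Kind, writer optional: tier aligns to tier
  list<string> -> list<string>, writer required: extras aligns to extras
  bool -> bool, writer required: primary aligns to primary
  int64 -> int32, writer optional: quantity aligns to quantity
  attempts: no writer-side match
  int64 -> int64, writer required: duration aligns to duration
  writer field attempts has no reader counterpart
  breaking: (quantity, R3)
  breaking: (tier, R5)
  forward on Event therefore BREAKING (2)
decode (reader v2):
  tier := "NEW"
  extras := ["omega", "gamma"]
  primary := false
  quantity := null (absent, optional -> null)
  attempts := null (absent, optional -> null)
  duration := 40
  writer attempts: unknown -> dropped
  => decoded: {"tier": "NEW", "extras": ["omega", "gamma"], "primary": false, "quantity": null, "attempts": null, "duration": 40}


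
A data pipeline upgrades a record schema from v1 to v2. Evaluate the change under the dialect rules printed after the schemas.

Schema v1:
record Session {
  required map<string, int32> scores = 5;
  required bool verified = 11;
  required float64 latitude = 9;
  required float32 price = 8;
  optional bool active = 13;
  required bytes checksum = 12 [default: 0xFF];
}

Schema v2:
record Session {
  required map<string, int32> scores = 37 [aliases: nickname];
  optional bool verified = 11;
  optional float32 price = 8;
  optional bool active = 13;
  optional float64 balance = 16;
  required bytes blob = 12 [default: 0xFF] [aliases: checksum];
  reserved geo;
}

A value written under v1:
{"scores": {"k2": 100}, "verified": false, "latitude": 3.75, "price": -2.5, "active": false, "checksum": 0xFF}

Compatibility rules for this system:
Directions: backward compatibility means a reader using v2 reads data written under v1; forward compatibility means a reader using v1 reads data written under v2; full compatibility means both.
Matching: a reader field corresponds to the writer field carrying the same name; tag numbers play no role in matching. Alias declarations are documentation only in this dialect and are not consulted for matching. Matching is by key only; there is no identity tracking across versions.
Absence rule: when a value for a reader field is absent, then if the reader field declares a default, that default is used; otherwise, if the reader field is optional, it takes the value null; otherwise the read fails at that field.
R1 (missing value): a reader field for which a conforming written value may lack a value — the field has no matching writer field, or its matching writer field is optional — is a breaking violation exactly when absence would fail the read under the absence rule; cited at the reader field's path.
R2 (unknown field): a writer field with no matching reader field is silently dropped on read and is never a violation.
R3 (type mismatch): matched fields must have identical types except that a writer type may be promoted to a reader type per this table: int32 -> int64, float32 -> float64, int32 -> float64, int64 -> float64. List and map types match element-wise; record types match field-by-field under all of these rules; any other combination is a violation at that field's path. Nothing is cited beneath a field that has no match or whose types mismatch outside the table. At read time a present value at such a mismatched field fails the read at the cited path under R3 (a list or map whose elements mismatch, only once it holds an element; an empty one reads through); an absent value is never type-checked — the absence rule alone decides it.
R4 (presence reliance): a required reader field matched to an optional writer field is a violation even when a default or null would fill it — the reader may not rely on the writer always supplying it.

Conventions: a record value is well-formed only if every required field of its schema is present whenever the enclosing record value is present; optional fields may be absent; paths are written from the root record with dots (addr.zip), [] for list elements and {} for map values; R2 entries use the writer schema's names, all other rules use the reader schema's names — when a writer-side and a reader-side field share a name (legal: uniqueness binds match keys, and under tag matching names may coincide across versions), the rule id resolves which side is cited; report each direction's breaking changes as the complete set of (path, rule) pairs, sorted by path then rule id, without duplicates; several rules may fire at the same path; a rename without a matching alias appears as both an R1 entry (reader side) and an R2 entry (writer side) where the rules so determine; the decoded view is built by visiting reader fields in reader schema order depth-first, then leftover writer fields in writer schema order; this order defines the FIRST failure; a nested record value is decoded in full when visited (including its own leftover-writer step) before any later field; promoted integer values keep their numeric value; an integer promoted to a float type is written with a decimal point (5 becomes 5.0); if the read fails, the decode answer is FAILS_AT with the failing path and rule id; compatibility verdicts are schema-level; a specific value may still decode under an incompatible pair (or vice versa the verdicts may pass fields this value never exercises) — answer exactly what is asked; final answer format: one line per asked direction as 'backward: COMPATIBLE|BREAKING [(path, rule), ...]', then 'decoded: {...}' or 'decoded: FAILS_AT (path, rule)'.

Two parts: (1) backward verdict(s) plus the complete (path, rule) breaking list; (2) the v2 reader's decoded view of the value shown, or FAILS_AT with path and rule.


each type pair in Session: writer, then reader
backward on Session — v2 reading data written by v1:
  scores: map<string, int32> -> map<string, int32>, writer required; from scores
  verified: bool -> bool, writer required; from verified
  price: float32 -> float32, writer required; from price
  active: bool -> bool, writer optional; from active
  balance: no writer-side match
  blob: no writer-side match
  writer latitude: unknown to reader
  writer checksum: unknown to reader
  => backward verdict for Session: COMPATIBLE, no violations
decode (reader v2):
  scores := {"k2": 100}
  verified := false
  price := -2.5
  active := false
  balance := null (missing; optional => null)
  blob := 0xFF (missing; default applied)
  writer latitude: no reader field; dropped
  writer checksum: no reader field; dropped
  => decoded: {"scores": {"k2": 100}, "verified": false, "price": -2.5, "active": false, "balance": null, "blob": 0xFF}
the rest of the Session diff is inert for this question:
  field price in record Session: required changed to optional -> its effect on Session is confined to the forward direction, not asked
  field scores in record Session: tag 5 changed to 37 -> triggers nothing under Session's printed rules — same verdict
  field verified in record Session: required changed to optional -> its effect on Session is confined to the forward direction, not asked

backward: COMPATIBLE []; decoded: {"scores": {"k2": 100}, "verified": false, "price": -2.5, "active": false, "balance": null, "blob": 0xFF}


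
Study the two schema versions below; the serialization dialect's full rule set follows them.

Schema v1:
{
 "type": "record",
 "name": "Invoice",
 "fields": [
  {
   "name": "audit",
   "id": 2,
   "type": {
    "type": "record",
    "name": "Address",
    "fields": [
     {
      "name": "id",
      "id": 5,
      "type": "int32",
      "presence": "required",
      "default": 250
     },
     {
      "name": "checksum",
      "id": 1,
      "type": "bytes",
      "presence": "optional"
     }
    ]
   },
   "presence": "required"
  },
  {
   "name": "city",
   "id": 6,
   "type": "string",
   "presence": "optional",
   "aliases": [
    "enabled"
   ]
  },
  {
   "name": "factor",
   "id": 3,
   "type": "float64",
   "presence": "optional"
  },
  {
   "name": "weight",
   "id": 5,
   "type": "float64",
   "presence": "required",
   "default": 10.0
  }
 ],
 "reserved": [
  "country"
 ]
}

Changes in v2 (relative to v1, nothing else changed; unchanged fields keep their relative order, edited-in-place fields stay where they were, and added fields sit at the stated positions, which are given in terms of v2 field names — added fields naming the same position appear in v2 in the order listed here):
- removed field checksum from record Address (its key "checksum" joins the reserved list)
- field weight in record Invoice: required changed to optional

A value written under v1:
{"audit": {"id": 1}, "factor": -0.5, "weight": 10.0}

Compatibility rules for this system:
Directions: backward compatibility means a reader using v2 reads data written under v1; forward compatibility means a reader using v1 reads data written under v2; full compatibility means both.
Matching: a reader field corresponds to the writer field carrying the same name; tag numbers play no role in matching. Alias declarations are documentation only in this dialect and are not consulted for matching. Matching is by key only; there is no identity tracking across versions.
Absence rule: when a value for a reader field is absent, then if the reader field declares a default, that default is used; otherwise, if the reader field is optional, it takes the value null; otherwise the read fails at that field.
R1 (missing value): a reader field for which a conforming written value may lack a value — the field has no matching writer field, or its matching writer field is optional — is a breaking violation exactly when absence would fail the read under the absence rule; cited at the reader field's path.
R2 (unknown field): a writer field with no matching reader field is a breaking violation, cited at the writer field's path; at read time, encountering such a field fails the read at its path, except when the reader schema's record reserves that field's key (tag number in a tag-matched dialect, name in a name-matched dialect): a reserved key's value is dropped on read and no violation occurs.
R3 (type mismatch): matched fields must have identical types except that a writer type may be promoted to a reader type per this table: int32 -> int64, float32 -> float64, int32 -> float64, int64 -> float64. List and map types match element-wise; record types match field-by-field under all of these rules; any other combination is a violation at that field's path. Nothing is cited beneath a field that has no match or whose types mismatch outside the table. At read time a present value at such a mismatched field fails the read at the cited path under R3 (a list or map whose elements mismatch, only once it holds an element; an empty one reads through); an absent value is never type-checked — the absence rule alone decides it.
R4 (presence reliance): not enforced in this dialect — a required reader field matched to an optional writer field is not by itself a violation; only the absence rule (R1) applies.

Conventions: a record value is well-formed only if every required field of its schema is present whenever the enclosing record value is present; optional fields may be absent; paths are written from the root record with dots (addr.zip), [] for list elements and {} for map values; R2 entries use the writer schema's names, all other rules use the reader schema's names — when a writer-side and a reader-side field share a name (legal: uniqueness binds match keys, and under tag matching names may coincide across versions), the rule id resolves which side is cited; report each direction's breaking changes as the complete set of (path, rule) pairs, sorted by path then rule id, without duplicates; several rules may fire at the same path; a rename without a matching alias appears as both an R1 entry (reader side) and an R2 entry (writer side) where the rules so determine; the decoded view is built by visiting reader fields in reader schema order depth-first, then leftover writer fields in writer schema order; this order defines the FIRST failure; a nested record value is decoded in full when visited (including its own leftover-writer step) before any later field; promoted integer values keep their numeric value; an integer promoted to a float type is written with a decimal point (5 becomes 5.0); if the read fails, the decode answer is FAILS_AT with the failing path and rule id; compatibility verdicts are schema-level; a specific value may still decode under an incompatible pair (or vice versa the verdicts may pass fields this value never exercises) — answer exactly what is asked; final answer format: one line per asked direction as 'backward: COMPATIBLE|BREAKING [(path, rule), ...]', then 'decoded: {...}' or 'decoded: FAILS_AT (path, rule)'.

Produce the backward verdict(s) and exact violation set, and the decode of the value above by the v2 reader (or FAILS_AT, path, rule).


backward: COMPATIBLE []; decoded: {"audit": {"id": 1}, "city": null, "factor": -0.5, "weight": 10.0}

arrows below run writer -> reader for Invoice
checking backward for Invoice: reader v2 against writer v1:
  audit: paired with writer audit (Address -> Address; writer required)
  city: paired with writer city (string -> string; writer optional)
  factor: paired with writer factor (float64 -> float64; writer optional)
  weight: paired with writer weight (float64 -> float64; writer required)
  audit.id: paired with writer audit.id (int32 -> int32; writer required)
  writer audit.checksum: unknown to reader
  nothing fires on Invoice: backward is COMPATIBLE
decode walk for Invoice under reader schema v2:
  audit.id := 1
  city := null (missing; optional => null)
  factor := -0.5
  weight := 10.0
  => decoded: {"audit": {"id": 1}, "city": null, "factor": -0.5, "weight": 10.0}
diffs on Invoice not affecting the asked answer:
  field weight in record Invoice: required changed to optional -> no rule fires on it in Invoice's dialect; the asked verdict holds


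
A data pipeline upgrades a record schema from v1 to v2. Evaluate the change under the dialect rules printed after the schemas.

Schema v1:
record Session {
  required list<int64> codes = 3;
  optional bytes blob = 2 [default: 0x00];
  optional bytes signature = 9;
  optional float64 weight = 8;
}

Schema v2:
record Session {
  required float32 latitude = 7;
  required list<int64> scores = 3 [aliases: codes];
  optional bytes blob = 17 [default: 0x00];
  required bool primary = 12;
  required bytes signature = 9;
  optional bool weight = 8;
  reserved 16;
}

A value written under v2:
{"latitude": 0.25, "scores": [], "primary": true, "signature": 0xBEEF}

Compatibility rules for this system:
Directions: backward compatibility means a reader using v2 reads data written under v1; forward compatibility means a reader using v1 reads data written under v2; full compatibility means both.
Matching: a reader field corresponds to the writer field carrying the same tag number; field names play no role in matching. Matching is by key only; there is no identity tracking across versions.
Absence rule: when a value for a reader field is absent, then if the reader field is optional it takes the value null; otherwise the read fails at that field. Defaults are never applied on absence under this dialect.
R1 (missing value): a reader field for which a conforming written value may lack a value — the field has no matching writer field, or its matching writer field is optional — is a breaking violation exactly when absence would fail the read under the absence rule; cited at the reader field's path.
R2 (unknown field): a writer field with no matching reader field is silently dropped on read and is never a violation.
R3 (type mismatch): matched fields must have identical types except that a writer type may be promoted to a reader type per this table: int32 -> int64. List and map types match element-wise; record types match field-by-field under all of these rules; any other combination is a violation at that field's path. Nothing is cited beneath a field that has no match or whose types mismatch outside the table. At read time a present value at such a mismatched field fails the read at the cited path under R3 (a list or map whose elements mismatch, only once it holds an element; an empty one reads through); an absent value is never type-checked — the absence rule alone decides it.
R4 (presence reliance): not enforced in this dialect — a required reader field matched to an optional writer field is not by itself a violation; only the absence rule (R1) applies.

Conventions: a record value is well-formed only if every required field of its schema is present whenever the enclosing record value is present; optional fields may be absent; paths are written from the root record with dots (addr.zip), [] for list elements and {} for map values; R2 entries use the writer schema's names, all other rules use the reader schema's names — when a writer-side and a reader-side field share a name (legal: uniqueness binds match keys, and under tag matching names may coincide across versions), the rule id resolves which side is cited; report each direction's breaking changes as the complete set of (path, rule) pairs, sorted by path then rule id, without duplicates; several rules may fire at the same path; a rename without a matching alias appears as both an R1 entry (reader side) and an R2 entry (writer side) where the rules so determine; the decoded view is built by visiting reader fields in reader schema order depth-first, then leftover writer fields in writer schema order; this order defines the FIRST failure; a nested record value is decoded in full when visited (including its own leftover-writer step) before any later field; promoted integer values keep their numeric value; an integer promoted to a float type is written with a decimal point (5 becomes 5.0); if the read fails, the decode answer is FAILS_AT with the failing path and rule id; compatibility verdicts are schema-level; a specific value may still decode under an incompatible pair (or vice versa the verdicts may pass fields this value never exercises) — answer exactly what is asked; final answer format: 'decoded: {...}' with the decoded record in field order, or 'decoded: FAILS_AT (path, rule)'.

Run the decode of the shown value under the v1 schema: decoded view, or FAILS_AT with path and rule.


decoded: {"codes": [], "blob": null, "signature": 0xBEEF, "weight": null}

arrows below run writer -> reader for Session
migrating the Session value to v1:
  codes := [] (from writer scores)
  blob := null (missing; optional => null)
  signature := 0xBEEF
  weight := null (missing; optional => null)
  writer latitude: no reader field; dropped
  writer primary: no reader field; dropped
  => decoded: {"codes": [], "blob": null, "signature": 0xBEEF, "weight": null}
the rest of the Session diff is inert for this question:
  field blob in record Session: tag 2 changed to 17 -> no rule fires on it and the decoded Session view is identical with or without it
  field weight in record Session: type float64 changed to bool -> changes Session's schema-level verdicts only — the decode of this value is the same
  field signature in record Session: optional changed to required -> changes Session's schema-level verdicts only — the decode of this value is the same
  added field latitude to record Session: required float32, tag 7 (in v2 it sits immediately before scores) -> changes Session's schema-level verdicts only — the decode of this value is the same
  renamed field codes to scores in record Session (alias codes declared on the renamed field) -> no rule fires on it and the decoded Session view is identical with or without it
  added field primary to record Session: required bool, tag 12 (in v2 it sits immediately before signature) -> changes Session's schema-level verdicts only — the decode of this value is the same


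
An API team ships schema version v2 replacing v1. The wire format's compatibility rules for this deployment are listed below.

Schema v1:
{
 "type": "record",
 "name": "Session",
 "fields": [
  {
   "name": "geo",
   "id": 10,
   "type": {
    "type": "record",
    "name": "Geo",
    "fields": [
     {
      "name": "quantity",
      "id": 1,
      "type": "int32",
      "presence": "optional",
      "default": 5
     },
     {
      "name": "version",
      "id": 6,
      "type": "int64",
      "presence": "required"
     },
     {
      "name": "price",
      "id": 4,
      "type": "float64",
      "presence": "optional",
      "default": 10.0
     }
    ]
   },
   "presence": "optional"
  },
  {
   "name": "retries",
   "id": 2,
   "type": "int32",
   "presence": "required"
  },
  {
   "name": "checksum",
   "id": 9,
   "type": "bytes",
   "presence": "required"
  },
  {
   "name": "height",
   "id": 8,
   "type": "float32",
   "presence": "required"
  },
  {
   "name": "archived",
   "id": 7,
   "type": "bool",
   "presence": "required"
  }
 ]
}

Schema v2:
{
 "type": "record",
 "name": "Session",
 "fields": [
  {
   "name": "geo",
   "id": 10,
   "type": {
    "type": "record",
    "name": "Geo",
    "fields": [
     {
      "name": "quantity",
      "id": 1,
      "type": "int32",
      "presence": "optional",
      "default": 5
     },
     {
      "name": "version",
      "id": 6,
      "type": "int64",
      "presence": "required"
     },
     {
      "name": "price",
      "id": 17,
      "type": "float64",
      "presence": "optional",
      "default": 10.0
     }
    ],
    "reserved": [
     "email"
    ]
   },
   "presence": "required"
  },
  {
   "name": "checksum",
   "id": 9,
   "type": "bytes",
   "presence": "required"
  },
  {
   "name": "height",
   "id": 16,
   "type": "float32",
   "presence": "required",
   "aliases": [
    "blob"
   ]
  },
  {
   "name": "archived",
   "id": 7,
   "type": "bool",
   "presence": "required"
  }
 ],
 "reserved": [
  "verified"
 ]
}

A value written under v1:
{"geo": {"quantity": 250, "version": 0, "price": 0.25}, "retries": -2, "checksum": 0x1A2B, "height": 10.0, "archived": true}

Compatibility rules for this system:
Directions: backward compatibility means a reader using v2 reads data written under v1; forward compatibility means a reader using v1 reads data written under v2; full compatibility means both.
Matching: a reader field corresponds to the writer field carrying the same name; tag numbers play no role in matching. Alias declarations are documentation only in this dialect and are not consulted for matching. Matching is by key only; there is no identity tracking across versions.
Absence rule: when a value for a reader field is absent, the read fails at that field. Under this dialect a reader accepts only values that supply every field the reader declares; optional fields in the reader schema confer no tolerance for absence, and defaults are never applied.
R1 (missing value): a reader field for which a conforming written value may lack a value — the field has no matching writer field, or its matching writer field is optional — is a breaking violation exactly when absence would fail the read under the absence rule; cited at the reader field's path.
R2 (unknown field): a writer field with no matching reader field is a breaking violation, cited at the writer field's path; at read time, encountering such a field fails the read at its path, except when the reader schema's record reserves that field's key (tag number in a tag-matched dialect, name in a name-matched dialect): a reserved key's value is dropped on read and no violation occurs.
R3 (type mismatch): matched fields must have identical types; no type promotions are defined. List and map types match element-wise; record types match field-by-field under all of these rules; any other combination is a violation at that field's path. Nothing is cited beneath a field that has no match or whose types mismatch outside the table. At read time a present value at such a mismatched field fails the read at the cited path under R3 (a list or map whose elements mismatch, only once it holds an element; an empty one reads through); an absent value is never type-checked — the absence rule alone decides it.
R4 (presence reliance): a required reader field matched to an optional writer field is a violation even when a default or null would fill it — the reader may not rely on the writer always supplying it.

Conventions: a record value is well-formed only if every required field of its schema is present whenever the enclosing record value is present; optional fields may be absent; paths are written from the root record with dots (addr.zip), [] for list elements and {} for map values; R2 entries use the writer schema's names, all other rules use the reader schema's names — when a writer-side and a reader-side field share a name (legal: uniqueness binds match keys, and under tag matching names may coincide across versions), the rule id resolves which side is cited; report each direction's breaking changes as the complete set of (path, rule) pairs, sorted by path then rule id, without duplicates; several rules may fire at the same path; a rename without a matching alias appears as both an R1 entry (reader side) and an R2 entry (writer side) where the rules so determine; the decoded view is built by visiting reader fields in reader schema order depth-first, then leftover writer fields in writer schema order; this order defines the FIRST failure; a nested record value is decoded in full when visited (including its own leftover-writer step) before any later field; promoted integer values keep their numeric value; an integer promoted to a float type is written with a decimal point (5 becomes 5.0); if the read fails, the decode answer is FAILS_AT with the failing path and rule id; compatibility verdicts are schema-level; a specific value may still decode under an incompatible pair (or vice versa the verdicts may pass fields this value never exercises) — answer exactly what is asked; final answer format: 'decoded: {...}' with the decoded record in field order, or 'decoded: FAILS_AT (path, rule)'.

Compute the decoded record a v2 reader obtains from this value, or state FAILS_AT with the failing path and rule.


decoded: FAILS_AT (retries, R2)

arrows below run writer -> reader for Session
decode walk for Session under reader schema v2:
  geo.quantity := 250
  geo.version := 0
  geo.price := 0.25
  checksum := 0x1A2B
  height := 10.0
  archived := true
  read fails at retries under R2 (unknown field)
  => FAILS_AT (retries, R2)
the rest of the Session diff is inert for this question:
  field price in record Geo: tag 4 changed to 17 -> fires no rule on Session under this dialect and leaves the result unchanged
  field height in record Session: tag 8 changed to 16 -> fires no rule on Session under this dialect and leaves the result unchanged
  field geo in record Session: optional changed to required -> matters for Session compatibility verdicts, not for this value's decode


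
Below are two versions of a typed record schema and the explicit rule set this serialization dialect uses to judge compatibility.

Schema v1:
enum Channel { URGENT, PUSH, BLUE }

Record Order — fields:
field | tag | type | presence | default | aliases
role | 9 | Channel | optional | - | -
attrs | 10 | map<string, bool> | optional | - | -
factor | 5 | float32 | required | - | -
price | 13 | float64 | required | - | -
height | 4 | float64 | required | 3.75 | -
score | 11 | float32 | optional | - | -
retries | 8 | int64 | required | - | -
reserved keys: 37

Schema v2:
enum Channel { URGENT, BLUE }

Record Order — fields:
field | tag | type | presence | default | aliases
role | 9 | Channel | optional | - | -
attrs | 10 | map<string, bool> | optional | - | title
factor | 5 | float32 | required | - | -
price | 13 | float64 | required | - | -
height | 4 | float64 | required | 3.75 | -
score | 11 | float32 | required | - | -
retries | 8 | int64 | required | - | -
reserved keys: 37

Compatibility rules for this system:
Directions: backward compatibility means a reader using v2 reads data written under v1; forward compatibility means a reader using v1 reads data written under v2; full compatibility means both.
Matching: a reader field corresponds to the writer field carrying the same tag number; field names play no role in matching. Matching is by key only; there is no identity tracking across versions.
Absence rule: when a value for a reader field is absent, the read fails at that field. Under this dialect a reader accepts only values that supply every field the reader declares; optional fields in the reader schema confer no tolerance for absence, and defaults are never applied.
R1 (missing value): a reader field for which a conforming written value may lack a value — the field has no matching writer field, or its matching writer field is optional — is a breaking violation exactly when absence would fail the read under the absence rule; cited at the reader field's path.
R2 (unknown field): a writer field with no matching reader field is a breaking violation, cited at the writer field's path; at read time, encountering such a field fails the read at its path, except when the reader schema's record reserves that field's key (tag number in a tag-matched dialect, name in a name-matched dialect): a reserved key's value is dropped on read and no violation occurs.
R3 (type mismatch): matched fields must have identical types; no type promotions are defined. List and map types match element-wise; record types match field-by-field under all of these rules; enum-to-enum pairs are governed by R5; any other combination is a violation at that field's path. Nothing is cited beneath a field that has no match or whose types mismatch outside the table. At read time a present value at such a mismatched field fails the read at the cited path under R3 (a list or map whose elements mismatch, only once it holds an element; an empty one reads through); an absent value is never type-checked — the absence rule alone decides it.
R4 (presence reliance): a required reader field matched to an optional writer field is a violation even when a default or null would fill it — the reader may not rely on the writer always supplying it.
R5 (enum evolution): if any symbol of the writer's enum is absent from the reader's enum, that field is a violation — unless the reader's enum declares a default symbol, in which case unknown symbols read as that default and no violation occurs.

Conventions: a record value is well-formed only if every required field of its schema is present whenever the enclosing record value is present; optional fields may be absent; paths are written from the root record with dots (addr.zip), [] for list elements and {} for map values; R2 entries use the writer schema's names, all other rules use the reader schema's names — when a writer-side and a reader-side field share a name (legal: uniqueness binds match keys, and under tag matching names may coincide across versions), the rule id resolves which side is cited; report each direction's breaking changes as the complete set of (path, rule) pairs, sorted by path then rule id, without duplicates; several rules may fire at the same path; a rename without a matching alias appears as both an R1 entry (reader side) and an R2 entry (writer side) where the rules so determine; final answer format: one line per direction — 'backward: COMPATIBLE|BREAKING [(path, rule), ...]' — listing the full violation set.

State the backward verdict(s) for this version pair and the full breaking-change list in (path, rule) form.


the writer's type comes first in each Order pair
backward on Order — v2 reading data written by v1:
  role: paired with writer role (Channel -> Channel; writer optional)
  attrs: paired with writer attrs (map<string, bool> -> map<string, bool>; writer optional)
  factor: paired with writer factor (float32 -> float32; writer required)
  price: paired with writer price (float64 -> float64; writer required)
  height: paired with writer height (float64 -> float64; writer required)
  score: paired with writer score (float32 -> float32; writer optional)
  retries: paired with writer retries (int64 -> int64; writer required)
  violation R1 at attrs
  violation R1 at role
  violation R5 at role
  violation R1 at score
  violation R4 at score
  => backward: BREAKING (5)

backward: BREAKING [(attrs, R1), (role, R1), (role, R5), (score, R1), (score, R4)]


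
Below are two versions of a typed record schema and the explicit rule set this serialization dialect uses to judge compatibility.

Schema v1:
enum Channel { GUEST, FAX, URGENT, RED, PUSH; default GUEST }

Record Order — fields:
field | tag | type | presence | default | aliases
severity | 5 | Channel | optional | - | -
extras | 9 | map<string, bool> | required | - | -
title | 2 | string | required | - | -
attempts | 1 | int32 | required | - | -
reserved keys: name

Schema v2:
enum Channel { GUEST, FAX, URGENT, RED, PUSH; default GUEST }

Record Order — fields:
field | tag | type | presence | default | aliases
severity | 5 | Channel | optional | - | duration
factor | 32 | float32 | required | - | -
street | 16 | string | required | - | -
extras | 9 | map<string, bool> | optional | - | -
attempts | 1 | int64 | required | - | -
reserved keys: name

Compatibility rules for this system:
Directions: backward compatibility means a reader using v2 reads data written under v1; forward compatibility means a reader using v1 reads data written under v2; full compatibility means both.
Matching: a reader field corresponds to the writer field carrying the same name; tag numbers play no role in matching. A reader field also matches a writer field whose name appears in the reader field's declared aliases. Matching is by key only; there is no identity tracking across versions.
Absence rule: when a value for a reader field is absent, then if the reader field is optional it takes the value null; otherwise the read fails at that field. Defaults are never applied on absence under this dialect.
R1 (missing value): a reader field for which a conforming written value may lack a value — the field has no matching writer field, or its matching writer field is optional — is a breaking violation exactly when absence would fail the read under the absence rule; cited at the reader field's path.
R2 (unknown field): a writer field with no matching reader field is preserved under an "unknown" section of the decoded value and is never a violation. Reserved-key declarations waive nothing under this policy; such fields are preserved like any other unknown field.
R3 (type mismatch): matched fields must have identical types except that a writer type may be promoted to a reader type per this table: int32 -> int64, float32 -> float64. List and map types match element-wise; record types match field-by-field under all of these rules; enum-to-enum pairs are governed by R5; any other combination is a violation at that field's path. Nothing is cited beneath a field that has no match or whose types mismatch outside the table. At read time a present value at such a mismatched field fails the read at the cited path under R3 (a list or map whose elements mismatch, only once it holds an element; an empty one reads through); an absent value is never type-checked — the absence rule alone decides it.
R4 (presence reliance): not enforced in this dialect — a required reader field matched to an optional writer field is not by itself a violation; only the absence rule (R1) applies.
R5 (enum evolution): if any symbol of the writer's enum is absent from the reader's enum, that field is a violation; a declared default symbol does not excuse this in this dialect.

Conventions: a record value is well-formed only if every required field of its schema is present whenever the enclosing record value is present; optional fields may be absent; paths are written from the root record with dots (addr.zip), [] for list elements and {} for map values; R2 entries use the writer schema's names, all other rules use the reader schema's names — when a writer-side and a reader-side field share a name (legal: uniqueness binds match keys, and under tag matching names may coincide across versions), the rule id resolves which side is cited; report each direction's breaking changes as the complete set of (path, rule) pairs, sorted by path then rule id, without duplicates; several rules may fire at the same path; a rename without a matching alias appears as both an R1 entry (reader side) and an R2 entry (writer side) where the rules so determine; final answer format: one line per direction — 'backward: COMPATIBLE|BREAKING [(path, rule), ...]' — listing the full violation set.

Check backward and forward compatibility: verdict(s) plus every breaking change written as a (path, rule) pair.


arrows below run writer -> reader for Order
backward pass over Order, reader schema v2, writer schema v1:
  Channel -> Channel, writer optional: severity aligns to severity
  factor has no writer counterpart
  street has no writer counterpart
  map<string, bool> -> map<string, bool>, writer required: extras aligns to extras
  int32 -> int64, writer required: attempts aligns to attempts
  title (writer side), unknown to reader
  R1 fires at factor
  R1 fires at street
  => backward verdict for Order: BREAKING, 2 violation(s)
forward pass over Order, reader schema v1, writer schema v2:
  Channel -> Channel, writer optional: severity aligns to severity
  map<string, bool> -> map<string, bool>, writer optional: extras aligns to extras
  title has no writer counterpart
  int64 -> int32, writer required: attempts aligns to attempts
  factor (writer side), unknown to reader
  street (writer side), unknown to reader
  R3 fires at attempts
  R1 fires at extras
  R1 fires at title
  => forward verdict for Order: BREAKING, 3 violation(s)

backward: BREAKING [(factor, R1), (street, R1)]; forward: BREAKING [(attempts, R3), (extras, R1), (title, R1)]
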